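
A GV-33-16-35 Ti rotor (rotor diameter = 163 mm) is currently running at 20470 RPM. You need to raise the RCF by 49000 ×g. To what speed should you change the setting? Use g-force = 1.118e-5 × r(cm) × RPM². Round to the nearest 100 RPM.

30900 RPM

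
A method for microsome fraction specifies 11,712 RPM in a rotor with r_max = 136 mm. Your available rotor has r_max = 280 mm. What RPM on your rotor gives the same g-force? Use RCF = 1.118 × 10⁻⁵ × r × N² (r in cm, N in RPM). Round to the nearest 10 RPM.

Original rotor: r = 136 mm = 13.6 cm
RCF_original = 1.118 × 10⁻⁵ × 13.6 × (11712)² = 1.118 × 10⁻⁵ × 13.6 × 137,170,944 ≈ 20,856.6 × g
Your rotor: r = 280 mm = 28.0 cm
20,856.6 = 1.118 × 10⁻⁵ × 28 × N²
N² = 20,856.6 / (31.304 × 10⁻⁵) = 66,625,990
N ≈ √66,625,990 ≈ 8,162.5

≈ 8160 RPM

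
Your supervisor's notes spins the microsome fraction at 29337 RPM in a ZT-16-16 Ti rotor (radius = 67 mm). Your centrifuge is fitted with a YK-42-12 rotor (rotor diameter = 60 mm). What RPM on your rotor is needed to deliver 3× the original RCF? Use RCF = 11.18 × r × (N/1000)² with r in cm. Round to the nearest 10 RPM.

Original rotor: r = 67 mm = 6.7 cm
RCF_original = 11.18 × 6.7 × (29.337)² = 11.18 × 6.7 × 860.659569 ≈ 64,468.6 × g
Target RCF = 3 × 64,468.6 ≈ 193,405.8 × g
Your rotor: r = 60 mm / 2 = 30 mm = 3 cm
193,405.8 = 11.18 × 3 × (N/1000)²
(N/1000)² = 193,405.8 / 33.54 = 5766.422
N = 1000 × √5766.422 ≈ 75,937.0

≈ 75940 RPM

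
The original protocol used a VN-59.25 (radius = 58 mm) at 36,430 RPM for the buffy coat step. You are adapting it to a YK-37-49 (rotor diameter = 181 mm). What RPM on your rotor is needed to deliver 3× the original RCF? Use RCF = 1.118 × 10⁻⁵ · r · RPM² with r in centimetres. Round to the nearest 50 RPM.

Original rotor: r = 58 mm = 5.8 cm
RCF_original = 1.118 × 10⁻⁵ × 5.8 × (36430)² = 1.118 × 10⁻⁵ × 5.8 × 1,327,144,900 ≈ 86,057.4 × g
Target RCF = 3 × 86,057.4 ≈ 258,172.2 × g
Your rotor: r = 181 mm / 2 = 90.5 mm = 9.05 cm
258,172.2 = 1.118 × 10⁻⁵ × 9.05 × N²
N² = 258,172.2 / (10.1179 × 10⁻⁵) = 2,551,638,186
N ≈ √2,551,638,186 ≈ 50,513.7

≈ 50500 RPM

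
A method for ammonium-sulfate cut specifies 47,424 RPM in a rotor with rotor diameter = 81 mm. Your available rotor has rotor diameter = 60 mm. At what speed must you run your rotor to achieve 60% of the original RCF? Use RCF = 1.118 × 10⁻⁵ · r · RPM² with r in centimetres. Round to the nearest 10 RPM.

42680 RPM

Original rotor: r = 81 mm / 2 = 40.5 mm = 4.05 cm
RCF_original = 1.118 × 10⁻⁵ × 4.05 × (47424)² = 1.118 × 10⁻⁵ × 4.05 × 2,249,035,776 ≈ 101,834.1 × g
Target RCF = 0.6 × 101,834.1 ≈ 61,100.5 × g
Your rotor: r = 60 mm / 2 = 30 mm = 3 cm
61,100.5 = 1.118 × 10⁻⁵ × 3 × N²
N² = 61,100.5 / (3.354 × 10⁻⁵) = 1,821,720,334
N ≈ √1,821,720,334 ≈ 42,681.6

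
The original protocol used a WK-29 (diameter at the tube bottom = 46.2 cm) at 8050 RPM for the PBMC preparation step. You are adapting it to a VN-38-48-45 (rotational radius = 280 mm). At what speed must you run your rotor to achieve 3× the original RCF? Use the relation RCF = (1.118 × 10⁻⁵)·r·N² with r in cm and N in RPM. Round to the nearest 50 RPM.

Original rotor: r = 46.2 / 2 = 23.1 cm
RCF_original = 1.118 × 10⁻⁵ × 23.1 × (8050)² = 1.118 × 10⁻⁵ × 23.1 × 64,802,500 ≈ 16,735.8 × g
Target RCF = 3 × 16,735.8 ≈ 50,207.4 × g
Your rotor: r = 280 mm = 28.0 cm
50,207.4 = 1.118 × 10⁻⁵ × 28 × N²
N² = 50,207.4 / (31.304 × 10⁻⁵) = 160,386,532
N ≈ √160,386,532 ≈ 12,664.4

≈ 12650 RPM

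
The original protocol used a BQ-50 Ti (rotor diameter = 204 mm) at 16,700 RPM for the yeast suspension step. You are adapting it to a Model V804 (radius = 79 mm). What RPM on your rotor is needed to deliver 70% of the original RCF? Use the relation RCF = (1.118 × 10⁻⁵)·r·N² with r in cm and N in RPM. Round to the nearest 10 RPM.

≈ 15880 RPM

Original rotor: r = 204 mm / 2 = 102 mm = 10.2 cm
RCF_original = 1.118 × 10⁻⁵ × 10.2 × (16700)² = 1.118 × 10⁻⁵ × 10.2 × 278,890,000 ≈ 31,803.5 × g
Target RCF = 0.7 × 31,803.5 ≈ 22,262.4 × g
Your rotor: r = 79 mm = 7.9 cm
22,262.4 = 1.118 × 10⁻⁵ × 7.9 × N²
N² = 22,262.4 / (8.8322 × 10⁻⁵) = 252,059,510
N ≈ √252,059,510 ≈ 15,876.4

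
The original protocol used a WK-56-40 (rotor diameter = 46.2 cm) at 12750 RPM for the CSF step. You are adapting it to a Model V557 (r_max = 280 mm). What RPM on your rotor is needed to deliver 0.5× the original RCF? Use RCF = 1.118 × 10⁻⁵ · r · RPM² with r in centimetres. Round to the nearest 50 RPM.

Original rotor: r = 46.2 / 2 = 23.1 cm
RCF_original = 1.118 × 10⁻⁵ × 23.1 × (12750)² = 1.118 × 10⁻⁵ × 23.1 × 162,562,500 ≈ 41,983.1 × g
Target RCF = 0.5 × 41,983.1 ≈ 20,991.5 × g
Your rotor: r = 280 mm = 28.0 cm
20,991.5 = 1.118 × 10⁻⁵ × 28 × N²
N² = 20,991.5 / (31.304 × 10⁻⁵) = 67,056,926
N ≈ √67,056,926 ≈ 8,188.8

8200 RPM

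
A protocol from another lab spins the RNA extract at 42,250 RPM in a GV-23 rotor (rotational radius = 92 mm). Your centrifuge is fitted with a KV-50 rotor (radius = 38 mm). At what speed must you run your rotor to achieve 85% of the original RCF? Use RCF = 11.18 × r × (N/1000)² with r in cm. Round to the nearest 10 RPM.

Original rotor: r = 92 mm = 9.2 cm
RCF = 11.18 × r × (N/1000)²
RCF_original = 11.18 × 9.2 × (42.25)² = 11.18 × 9.2 × 1,785.0625 ≈ 183,604.4 × g
Target RCF = 0.85 × 183,604.4 ≈ 156,063.7 × g
Your rotor: r = 38 mm = 3.8 cm
156,063.7 = 11.18 × 3.8 × (N/1000)²
(N/1000)² = 156,063.7 / 42.484 = 3673.47
N = 1000 × √3673.47 ≈ 60,609.2

≈ 60610 RPM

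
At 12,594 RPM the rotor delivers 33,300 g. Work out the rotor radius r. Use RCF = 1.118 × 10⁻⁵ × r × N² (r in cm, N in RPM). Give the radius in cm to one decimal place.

r ≈ 18.8 cm

RCF = 1.118 × 10⁻⁵ × r × N²
33300 = 1.118 × 10⁻⁵ × r × (12594)²
r = 33300 / (1.118 × 10⁻⁵ × 158,608,836) = 33300 / 1773.247 ≈ 18.779 cm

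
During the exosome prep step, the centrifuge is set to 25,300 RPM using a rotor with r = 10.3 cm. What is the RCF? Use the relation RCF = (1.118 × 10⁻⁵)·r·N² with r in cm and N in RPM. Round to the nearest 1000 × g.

RCF = 1.118 × 10⁻⁵ × 10.3 × (25300)² = 1.118 × 10⁻⁵ × 10.3 × 640,090,000 ≈ 73,708.9 × g

≈ 74000 x g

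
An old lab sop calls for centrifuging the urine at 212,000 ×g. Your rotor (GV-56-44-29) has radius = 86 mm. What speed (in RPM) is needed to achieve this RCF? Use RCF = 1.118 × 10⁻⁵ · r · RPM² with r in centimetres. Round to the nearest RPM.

N ≈ 46957 RPM

r = 86 mm = 8.6 cm
RCF = 1.118 × 10⁻⁵ × r × N²
212,000 = 1.118 × 10⁻⁵ × 8.6 × N²
N² = 212,000 / (9.6148 × 10⁻⁵) = 2,204,934,060
N ≈ √2,204,934,060 ≈ 46,956.7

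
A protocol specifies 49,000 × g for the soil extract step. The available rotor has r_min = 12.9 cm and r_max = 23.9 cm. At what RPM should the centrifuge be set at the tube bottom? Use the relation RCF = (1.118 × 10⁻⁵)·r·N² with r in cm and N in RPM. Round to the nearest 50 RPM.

Use r_max = 23.9 cm.
RCF = 1.118 × 10⁻⁵ × r × N²
49,000 = 1.118 × 10⁻⁵ × 23.9 × N²
N² = 49,000 / (26.7202 × 10⁻⁵) = 183,381,861
N ≈ √183,381,861 ≈ 13,541.9

N ≈ 13550 RPM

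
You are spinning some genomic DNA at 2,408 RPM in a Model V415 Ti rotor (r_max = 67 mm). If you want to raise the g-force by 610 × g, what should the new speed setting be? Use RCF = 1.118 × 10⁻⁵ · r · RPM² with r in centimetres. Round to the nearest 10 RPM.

≈ 3730 RPM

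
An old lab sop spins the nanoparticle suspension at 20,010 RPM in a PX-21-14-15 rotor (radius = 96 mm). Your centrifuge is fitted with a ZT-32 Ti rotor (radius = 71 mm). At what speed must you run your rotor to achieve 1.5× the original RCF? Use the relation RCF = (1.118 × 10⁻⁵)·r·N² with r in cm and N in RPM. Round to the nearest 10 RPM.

28500 RPM

Original rotor: r = 96 mm = 9.6 cm
RCF_original = 1.118 × 10⁻⁵ × 9.6 × (20010)² = 1.118 × 10⁻⁵ × 9.6 × 400,400,100 ≈ 42,974.1 × g
Target RCF = 1.5 × 42,974.1 ≈ 64,461.1 × g
Your rotor: r = 71 mm = 7.1 cm
64,461.1 = 1.118 × 10⁻⁵ × 7.1 × N²
N² = 64,461.1 / (7.9378 × 10⁻⁵) = 812,077,654
N ≈ √812,077,654 ≈ 28,497.0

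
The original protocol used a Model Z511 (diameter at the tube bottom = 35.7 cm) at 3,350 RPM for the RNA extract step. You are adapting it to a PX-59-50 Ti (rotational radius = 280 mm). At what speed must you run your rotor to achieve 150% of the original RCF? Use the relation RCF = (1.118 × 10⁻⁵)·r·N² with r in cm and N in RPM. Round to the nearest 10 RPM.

≈ 3280 RPM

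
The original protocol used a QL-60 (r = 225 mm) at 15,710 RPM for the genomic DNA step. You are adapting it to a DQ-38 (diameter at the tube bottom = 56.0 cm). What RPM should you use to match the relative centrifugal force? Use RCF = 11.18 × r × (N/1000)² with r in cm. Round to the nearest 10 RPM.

Original rotor: r = 225 mm = 22.5 cm
RCF = 11.18 × r × (N/1000)²
RCF_original = 11.18 × 22.5 × (15.71)² = 11.18 × 22.5 × 246.8041 ≈ 62,083.6 × g
Your rotor: r = 56.0 / 2 = 28 cm
62,083.6 = 11.18 × 28 × (N/1000)²
(N/1000)² = 62,083.6 / 313.04 = 198.3248
N = 1000 × √198.3248 ≈ 14,082.8

≈ 14080 RPM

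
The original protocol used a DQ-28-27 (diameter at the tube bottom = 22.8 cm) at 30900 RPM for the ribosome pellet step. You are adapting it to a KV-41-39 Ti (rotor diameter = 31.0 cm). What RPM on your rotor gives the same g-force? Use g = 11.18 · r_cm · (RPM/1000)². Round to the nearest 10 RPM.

26500 RPM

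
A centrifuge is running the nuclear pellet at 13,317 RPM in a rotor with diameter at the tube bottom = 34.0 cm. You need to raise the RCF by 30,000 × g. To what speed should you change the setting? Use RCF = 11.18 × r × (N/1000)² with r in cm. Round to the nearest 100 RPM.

r = 34.0 / 2 = 17 cm
Current RCF = 11.18 × 17 × (13.317)² = 11.18 × 17 × 177.342489 ≈ 33,705.7 × g
Target RCF = 33,705.7 + 30,000 = 63,705.7 × g
(N/1000)² = 63,705.7 / 190.06 = 335.1873
N = 1000 × √335.1873 ≈ 18,308.1

N₂ ≈ 18300 RPM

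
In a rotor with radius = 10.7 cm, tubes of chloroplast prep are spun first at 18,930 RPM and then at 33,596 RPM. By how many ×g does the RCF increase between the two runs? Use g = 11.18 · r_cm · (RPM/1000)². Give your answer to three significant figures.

92200 ×g

RCF₁ = 11.18 × 10.7 × (18.93)² = 11.18 × 10.7 × 358.3449 ≈ 42,867.4 × g
RCF₂ = 11.18 × 10.7 × (33.596)² = 11.18 × 10.7 × 1,128.691216 ≈ 135,020.8 × g
Increase = 135,020.8 − 42,867.4 = 92,153.4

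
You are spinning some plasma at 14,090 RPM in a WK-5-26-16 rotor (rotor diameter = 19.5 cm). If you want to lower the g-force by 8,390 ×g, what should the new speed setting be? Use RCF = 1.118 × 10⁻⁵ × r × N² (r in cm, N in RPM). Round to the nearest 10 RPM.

11030 RPM

r = 19.5 / 2 = 9.75 cm
Current RCF = 1.118 × 10⁻⁵ × 9.75 × (14090)² = 1.118 × 10⁻⁵ × 9.75 × 198,528,100 ≈ 21,640.6 × g
Target RCF = 21,640.6 − 8,390 = 13,250.6 × g
N² = 13,250.6 / (10.9005 × 10⁻⁵) = 121,559,561
N ≈ √121,559,561 ≈ 11,025.4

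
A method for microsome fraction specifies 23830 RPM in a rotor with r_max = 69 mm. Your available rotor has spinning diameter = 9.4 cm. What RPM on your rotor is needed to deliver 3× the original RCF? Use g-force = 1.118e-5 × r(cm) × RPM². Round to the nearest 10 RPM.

50010 RPM

Original rotor: r = 69 mm = 6.9 cm
RCF = 1.118 × 10⁻⁵ × r × N²
RCF_original = 1.118 × 10⁻⁵ × 6.9 × (23830)² = 1.118 × 10⁻⁵ × 6.9 × 567,868,900 ≈ 43,806.5 × g
Target RCF = 3 × 43,806.5 ≈ 131,419.5 × g
Your rotor: r = 9.4 / 2 = 4.7 cm
131,419.5 = 1.118 × 10⁻⁵ × 4.7 × N²
N² = 131,419.5 / (5.2546 × 10⁻⁵) = 2,501,037,186
N ≈ √2,501,037,186 ≈ 50,010.4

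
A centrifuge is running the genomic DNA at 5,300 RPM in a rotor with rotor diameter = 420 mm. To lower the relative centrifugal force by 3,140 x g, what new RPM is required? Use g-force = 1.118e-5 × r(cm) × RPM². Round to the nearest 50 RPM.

≈ 3850 RPM

r = 420 mm / 2 = 210 mm = 21 cm
Current RCF = 1.118 × 10⁻⁵ × 21 × (5300)² = 1.118 × 10⁻⁵ × 21 × 28,090,000 ≈ 6,595 × g
Target RCF = 6,595 − 3,140 = 3,455 × g
N² = 3,455 / (23.478 × 10⁻⁵) = 14,715,904
N ≈ √14,715,904 ≈ 3,836.1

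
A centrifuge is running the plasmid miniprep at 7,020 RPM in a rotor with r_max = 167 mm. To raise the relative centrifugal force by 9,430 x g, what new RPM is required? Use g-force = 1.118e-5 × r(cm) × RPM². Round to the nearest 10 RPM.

r = 167 mm = 16.7 cm
Current RCF = 1.118 × 10⁻⁵ × 16.7 × (7020)² = 1.118 × 10⁻⁵ × 16.7 × 49,280,400 ≈ 9,200.9 × g
Target RCF = 9,200.9 + 9,430 = 18,630.9 × g
N² = 18,630.9 / (18.6706 × 10⁻⁵) = 99,787,366
N ≈ √99,787,366 ≈ 9,989.4

N₂ ≈ 9990 RPM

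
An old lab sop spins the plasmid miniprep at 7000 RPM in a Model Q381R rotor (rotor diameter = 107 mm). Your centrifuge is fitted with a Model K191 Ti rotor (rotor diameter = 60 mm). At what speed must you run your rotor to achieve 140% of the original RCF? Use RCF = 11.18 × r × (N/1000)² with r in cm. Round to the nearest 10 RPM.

11060 RPM

Original rotor: r = 107 mm / 2 = 53.5 mm = 5.35 cm
RCF = 11.18 × r × (N/1000)²
RCF_original = 11.18 × 5.35 × (7)² = 11.18 × 5.35 × 49 ≈ 2,930.8 × g
Target RCF = 1.4 × 2,930.8 ≈ 4,103.1 × g
Your rotor: r = 60 mm / 2 = 30 mm = 3 cm
4,103.1 = 11.18 × 3 × (N/1000)²
(N/1000)² = 4,103.1 / 33.54 = 122.3345
N = 1000 × √122.3345 ≈ 11,060.5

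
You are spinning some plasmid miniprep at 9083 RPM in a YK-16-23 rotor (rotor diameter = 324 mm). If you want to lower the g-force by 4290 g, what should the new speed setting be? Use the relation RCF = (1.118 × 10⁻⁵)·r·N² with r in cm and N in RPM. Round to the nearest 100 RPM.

N₂ ≈ 7700 RPM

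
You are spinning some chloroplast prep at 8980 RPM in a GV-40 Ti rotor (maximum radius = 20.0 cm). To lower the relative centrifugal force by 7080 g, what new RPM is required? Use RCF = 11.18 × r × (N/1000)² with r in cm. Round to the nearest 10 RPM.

Current RCF = 11.18 × 20 × (8.98)² = 11.18 × 20 × 80.6404 ≈ 18,031.2 × g
Target RCF = 18,031.2 − 7,080 = 10,951.2 × g
(N/1000)² = 10,951.2 / 223.6 = 48.97674
N = 1000 × √48.97674 ≈ 6,998.3

N₂ ≈ 7000 RPM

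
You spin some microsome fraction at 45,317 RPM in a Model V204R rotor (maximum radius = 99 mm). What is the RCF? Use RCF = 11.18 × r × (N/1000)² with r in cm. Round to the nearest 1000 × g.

r = 99 mm = 9.9 cm
RCF = 11.18 × r × (N/1000)²
RCF = 11.18 × 9.9 × (45.317)² = 11.18 × 9.9 × 2,053.630489 ≈ 227,299.9 × g

≈ 227000 ×g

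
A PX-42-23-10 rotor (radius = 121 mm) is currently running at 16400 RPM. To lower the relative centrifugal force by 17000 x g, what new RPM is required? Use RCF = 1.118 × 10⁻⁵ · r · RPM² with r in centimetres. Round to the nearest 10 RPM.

r = 121 mm = 12.1 cm
Current RCF = 1.118 × 10⁻⁵ × 12.1 × (16400)² = 1.118 × 10⁻⁵ × 12.1 × 268,960,000 ≈ 36,384.4 × g
Target RCF = 36,384.4 − 17,000 = 19,384.4 × g
N² = 19,384.4 / (13.5278 × 10⁻⁵) = 143,293,071
N ≈ √143,293,071 ≈ 11,970.5

11970 RPM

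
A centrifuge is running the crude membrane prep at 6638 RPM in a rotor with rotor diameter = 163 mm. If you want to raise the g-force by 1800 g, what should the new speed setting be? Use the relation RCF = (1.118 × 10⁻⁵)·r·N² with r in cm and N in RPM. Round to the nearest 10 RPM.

r = 163 mm / 2 = 81.5 mm = 8.15 cm
Current RCF = 1.118 × 10⁻⁵ × 8.15 × (6638)² = 1.118 × 10⁻⁵ × 8.15 × 44,063,044 ≈ 4,014.9 × g
Target RCF = 4,014.9 + 1,800 = 5,814.9 × g
N² = 5,814.9 / (9.1117 × 10⁻⁵) = 63,817,948
N ≈ √63,817,948 ≈ 7,988.6

≈ 7990 RPM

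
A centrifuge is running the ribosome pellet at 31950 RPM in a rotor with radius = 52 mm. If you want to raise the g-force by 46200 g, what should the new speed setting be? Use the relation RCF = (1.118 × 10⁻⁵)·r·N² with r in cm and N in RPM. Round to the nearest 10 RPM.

r = 52 mm = 5.2 cm
Current RCF = 1.118 × 10⁻⁵ × 5.2 × (31950)² = 1.118 × 10⁻⁵ × 5.2 × 1,020,802,500 ≈ 59,345.4 × g
Target RCF = 59,345.4 + 46,200 = 105,545.4 × g
N² = 105,545.4 / (5.8136 × 10⁻⁵) = 1,815,491,262
N ≈ √1,815,491,262 ≈ 42,608.6

42610 RPM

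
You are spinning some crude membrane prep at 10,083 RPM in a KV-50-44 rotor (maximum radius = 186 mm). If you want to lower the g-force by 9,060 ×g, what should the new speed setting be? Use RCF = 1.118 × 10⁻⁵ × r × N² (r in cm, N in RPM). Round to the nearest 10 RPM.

≈ 7620 RPM

r = 186 mm = 18.6 cm
Current RCF = 1.118 × 10⁻⁵ × 18.6 × (10083)² = 1.118 × 10⁻⁵ × 18.6 × 101,666,889 ≈ 21,141.4 × g
Target RCF = 21,141.4 − 9,060 = 12,081.4 × g
N² = 12,081.4 / (20.7948 × 10⁻⁵) = 58,098,178
N ≈ √58,098,178 ≈ 7,622.2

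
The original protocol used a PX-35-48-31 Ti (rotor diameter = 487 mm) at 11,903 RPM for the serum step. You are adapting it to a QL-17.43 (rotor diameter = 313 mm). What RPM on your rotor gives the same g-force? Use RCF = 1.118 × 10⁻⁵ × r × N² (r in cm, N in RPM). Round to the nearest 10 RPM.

14850 RPM

Original rotor: r = 487 mm / 2 = 243.5 mm = 24.35 cm
RCF = 1.118 × 10⁻⁵ × r × N²
RCF_original = 1.118 × 10⁻⁵ × 24.35 × (11903)² = 1.118 × 10⁻⁵ × 24.35 × 141,681,409 ≈ 38,570.4 × g
Your rotor: r = 313 mm / 2 = 156.5 mm = 15.65 cm
38,570.4 = 1.118 × 10⁻⁵ × 15.65 × N²
N² = 38,570.4 / (17.4967 × 10⁻⁵) = 220,443,855
N ≈ √220,443,855 ≈ 14,847.4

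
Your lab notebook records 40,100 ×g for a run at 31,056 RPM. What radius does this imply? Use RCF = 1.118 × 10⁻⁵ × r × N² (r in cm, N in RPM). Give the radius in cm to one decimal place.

40100 = 1.118 × 10⁻⁵ × r × (31056)²
r = 40100 / (1.118 × 10⁻⁵ × 964,475,136) = 40100 / 10782.83 ≈ 3.719 cm

≈ 3.7 cm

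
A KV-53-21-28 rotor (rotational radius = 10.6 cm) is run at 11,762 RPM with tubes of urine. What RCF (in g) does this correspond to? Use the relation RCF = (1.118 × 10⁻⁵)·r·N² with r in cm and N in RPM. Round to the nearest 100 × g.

RCF = 1.118 × 10⁻⁵ × 10.6 × (11762)² = 1.118 × 10⁻⁵ × 10.6 × 138,344,644 ≈ 16,394.9 × g

RCF ≈ 16400 g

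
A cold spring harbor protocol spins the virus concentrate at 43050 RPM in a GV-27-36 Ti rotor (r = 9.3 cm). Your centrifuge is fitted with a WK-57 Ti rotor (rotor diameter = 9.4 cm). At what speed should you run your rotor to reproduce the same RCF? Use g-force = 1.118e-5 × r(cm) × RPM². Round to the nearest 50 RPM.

RCF = 1.118 × 10⁻⁵ × r × N²
RCF_original = 1.118 × 10⁻⁵ × 9.3 × (43050)² = 1.118 × 10⁻⁵ × 9.3 × 1,853,302,500 ≈ 192,695.3 × g
Your rotor: r = 9.4 / 2 = 4.7 cm
192,695.3 = 1.118 × 10⁻⁵ × 4.7 × N²
N² = 192,695.3 / (5.2546 × 10⁻⁵) = 3,667,173,524
N ≈ √3,667,173,524 ≈ 60,557.2

60550 RPM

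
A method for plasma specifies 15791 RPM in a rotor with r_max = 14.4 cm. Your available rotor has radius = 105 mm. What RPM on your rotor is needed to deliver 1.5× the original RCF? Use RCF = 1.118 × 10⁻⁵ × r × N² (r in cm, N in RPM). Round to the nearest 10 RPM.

22650 RPM

RCF = 1.118 × 10⁻⁵ × r × N²
RCF_original = 1.118 × 10⁻⁵ × 14.4 × (15791)² = 1.118 × 10⁻⁵ × 14.4 × 249,355,681 ≈ 40,144.3 × g
Target RCF = 1.5 × 40,144.3 ≈ 60,216.5 × g
Your rotor: r = 105 mm = 10.5 cm
60,216.5 = 1.118 × 10⁻⁵ × 10.5 × N²
N² = 60,216.5 / (11.739 × 10⁻⁵) = 512,961,070
N ≈ √512,961,070 ≈ 22,648.6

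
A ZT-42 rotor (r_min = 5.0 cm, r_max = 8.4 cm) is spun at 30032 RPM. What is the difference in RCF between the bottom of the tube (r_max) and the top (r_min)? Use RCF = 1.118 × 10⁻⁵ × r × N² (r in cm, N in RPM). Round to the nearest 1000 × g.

34000 × g

RCF_max = 1.118 × 10⁻⁵ × 8.4 × (30032)² = 1.118 × 10⁻⁵ × 8.4 × 901,921,024 ≈ 84,701.2 × g
RCF_min = 1.118 × 10⁻⁵ × 5 × (30032)² = 1.118 × 10⁻⁵ × 5 × 901,921,024 ≈ 50,417.4 × g
ΔRCF = 84,701.2 − 50,417.4 = 34,283.8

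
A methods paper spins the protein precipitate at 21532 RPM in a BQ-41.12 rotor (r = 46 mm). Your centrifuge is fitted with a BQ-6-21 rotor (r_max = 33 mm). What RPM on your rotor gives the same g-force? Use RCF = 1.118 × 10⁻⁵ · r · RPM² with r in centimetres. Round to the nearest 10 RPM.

Original rotor: r = 46 mm = 4.6 cm
RCF_original = 1.118 × 10⁻⁵ × 4.6 × (21532)² = 1.118 × 10⁻⁵ × 4.6 × 463,627,024 ≈ 23,843.4 × g
Your rotor: r = 33 mm = 3.3 cm
23,843.4 = 1.118 × 10⁻⁵ × 3.3 × N²
N² = 23,843.4 / (3.6894 × 10⁻⁵) = 646,267,686
N ≈ √646,267,686 ≈ 25,421.8

25420 RPM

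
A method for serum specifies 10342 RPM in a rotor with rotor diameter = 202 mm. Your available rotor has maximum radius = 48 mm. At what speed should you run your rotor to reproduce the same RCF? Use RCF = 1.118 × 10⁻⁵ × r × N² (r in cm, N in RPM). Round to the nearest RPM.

≈ 15002 RPM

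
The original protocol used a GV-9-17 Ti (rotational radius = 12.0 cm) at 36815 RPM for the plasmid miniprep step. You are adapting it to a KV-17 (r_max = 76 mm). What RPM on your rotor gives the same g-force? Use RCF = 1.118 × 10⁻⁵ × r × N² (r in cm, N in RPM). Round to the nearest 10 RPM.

46260 RPM

RCF = 1.118 × 10⁻⁵ × r × N²
RCF_original = 1.118 × 10⁻⁵ × 12 × (36815)² = 1.118 × 10⁻⁵ × 12 × 1,355,344,225 ≈ 181,833 × g
Your rotor: r = 76 mm = 7.6 cm
181,833 = 1.118 × 10⁻⁵ × 7.6 × N²
N² = 181,833 / (8.4968 × 10⁻⁵) = 2,140,017,418
N ≈ √2,140,017,418 ≈ 46,260.3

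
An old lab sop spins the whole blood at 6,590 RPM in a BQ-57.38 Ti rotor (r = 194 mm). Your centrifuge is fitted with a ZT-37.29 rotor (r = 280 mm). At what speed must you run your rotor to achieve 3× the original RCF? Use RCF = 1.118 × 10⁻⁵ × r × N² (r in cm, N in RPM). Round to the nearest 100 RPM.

≈ 9500 RPM

Original rotor: r = 194 mm = 19.4 cm
RCF = 1.118 × 10⁻⁵ × r × N²
RCF_original = 1.118 × 10⁻⁵ × 19.4 × (6590)² = 1.118 × 10⁻⁵ × 19.4 × 43,428,100 ≈ 9,419.2 × g
Target RCF = 3 × 9,419.2 ≈ 28,257.6 × g
Your rotor: r = 280 mm = 28.0 cm
28,257.6 = 1.118 × 10⁻⁵ × 28 × N²
N² = 28,257.6 / (31.304 × 10⁻⁵) = 90,268,336
N ≈ √90,268,336 ≈ 9,501.0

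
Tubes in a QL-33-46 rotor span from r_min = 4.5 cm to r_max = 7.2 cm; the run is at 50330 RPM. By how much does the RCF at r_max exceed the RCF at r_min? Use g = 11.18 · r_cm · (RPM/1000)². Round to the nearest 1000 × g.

ΔRCF ≈ 76000 × g

RCF_max = 11.18 × 7.2 × (50.33)² = 11.18 × 7.2 × 2,533.1089 ≈ 203,905.1 × g
RCF_min = 11.18 × 4.5 × (50.33)² = 11.18 × 4.5 × 2,533.1089 ≈ 127,440.7 × g
ΔRCF = 203,905.1 − 127,440.7 = 76,464.4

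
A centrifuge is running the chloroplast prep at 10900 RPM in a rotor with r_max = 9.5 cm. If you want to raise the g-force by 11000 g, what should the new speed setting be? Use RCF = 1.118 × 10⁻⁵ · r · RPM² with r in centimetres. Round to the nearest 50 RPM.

≈ 14900 RPM

Current RCF = 1.118 × 10⁻⁵ × 9.5 × (10900)² = 1.118 × 10⁻⁵ × 9.5 × 118,810,000 ≈ 12,618.8 × g
Target RCF = 12,618.8 + 11,000 = 23,618.8 × g
N² = 23,618.8 / (10.621 × 10⁻⁵) = 222,378,307
N ≈ √222,378,307 ≈ 14,912.4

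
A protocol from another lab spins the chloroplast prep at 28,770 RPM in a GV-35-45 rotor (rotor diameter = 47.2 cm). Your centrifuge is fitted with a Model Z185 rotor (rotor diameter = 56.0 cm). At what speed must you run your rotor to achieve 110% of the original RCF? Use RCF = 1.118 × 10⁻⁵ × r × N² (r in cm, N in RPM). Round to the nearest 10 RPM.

Original rotor: r = 47.2 / 2 = 23.6 cm
RCF_original = 1.118 × 10⁻⁵ × 23.6 × (28770)² = 1.118 × 10⁻⁵ × 23.6 × 827,712,900 ≈ 218,390.4 × g
Target RCF = 1.1 × 218,390.4 ≈ 240,229.4 × g
Your rotor: r = 56.0 / 2 = 28 cm
240,229.4 = 1.118 × 10⁻⁵ × 28 × N²
N² = 240,229.4 / (31.304 × 10⁻⁵) = 767,407,999
N ≈ √767,407,999 ≈ 27,702.1

27700 RPM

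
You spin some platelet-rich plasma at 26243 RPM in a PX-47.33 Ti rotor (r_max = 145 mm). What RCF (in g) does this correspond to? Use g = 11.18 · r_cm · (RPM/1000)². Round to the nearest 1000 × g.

r = 145 mm = 14.5 cm
RCF = 11.18 × 14.5 × (26.243)² = 11.18 × 14.5 × 688.695049 ≈ 111,644.4 × g

RCF ≈ 112000 g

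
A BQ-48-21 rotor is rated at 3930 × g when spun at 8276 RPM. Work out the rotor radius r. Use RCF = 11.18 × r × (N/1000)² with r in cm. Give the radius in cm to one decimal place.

≈ 5.1 cm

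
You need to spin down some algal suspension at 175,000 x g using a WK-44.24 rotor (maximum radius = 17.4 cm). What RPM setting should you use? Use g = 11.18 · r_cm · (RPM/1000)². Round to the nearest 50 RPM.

30000 RPM

175,000 = 11.18 × 17.4 × (N/1000)²
(N/1000)² = 175,000 / 194.532 = 899.5949
N = 1000 × √899.5949 ≈ 29,993.2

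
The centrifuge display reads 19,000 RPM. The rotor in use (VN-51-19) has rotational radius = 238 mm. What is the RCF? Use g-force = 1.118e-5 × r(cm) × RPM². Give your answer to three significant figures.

≈ 96100 x g

r = 238 mm = 23.8 cm
RCF = 1.118 × 10⁻⁵ × 23.8 × (19000)² = 1.118 × 10⁻⁵ × 23.8 × 361,000,000 ≈ 96,056.3 × g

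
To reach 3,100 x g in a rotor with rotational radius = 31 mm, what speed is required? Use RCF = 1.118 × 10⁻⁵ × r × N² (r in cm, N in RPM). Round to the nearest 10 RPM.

≈ 9460 RPM

r = 31 mm = 3.1 cm
RCF = 1.118 × 10⁻⁵ × r × N²
3,100 = 1.118 × 10⁻⁵ × 3.1 × N²
N² = 3,100 / (3.4658 × 10⁻⁵) = 89,445,438
N ≈ √89,445,438 ≈ 9,457.6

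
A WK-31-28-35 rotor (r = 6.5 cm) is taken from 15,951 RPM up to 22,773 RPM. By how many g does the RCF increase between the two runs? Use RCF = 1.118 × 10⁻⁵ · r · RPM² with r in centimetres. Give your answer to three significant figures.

RCF₁ = 1.118 × 10⁻⁵ × 6.5 × (15951)² = 1.118 × 10⁻⁵ × 6.5 × 254,434,401 ≈ 18,489.7 × g
RCF₂ = 1.118 × 10⁻⁵ × 6.5 × (22773)² = 1.118 × 10⁻⁵ × 6.5 × 518,609,529 ≈ 37,687.4 × g
Increase = 37,687.4 − 18,489.7 = 19,197.7

19200 g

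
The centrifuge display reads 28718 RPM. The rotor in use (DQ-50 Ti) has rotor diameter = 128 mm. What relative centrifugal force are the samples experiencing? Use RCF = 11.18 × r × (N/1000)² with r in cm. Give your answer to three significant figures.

r = 128 mm / 2 = 64 mm = 6.4 cm
RCF = 11.18 × 6.4 × (28.718)² = 11.18 × 6.4 × 824.723524 ≈ 59,010.6 × g

RCF ≈ 59000 g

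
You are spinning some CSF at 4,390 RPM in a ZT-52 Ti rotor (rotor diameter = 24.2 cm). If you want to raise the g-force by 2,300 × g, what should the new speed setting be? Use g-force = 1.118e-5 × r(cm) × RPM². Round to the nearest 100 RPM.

r = 24.2 / 2 = 12.1 cm
Current RCF = 1.118 × 10⁻⁵ × 12.1 × (4390)² = 1.118 × 10⁻⁵ × 12.1 × 19,272,100 ≈ 2,607.1 × g
Target RCF = 2,607.1 + 2,300 = 4,907.1 × g
N² = 4,907.1 / (13.5278 × 10⁻⁵) = 36,274,191
N ≈ √36,274,191 ≈ 6,022.8

6000 RPM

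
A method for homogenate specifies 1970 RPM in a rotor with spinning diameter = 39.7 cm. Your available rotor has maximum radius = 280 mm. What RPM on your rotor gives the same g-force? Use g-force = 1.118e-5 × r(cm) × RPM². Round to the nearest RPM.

1659 RPM

Original rotor: r = 39.7 / 2 = 19.85 cm
RCF_original = 1.118 × 10⁻⁵ × 19.85 × (1970)² = 1.118 × 10⁻⁵ × 19.85 × 3,880,900 ≈ 861.3 × g
Your rotor: r = 280 mm = 28.0 cm
861.3 = 1.118 × 10⁻⁵ × 28 × N²
N² = 861.3 / (31.304 × 10⁻⁵) = 2,751,406
N ≈ √2,751,406 ≈ 1,658.7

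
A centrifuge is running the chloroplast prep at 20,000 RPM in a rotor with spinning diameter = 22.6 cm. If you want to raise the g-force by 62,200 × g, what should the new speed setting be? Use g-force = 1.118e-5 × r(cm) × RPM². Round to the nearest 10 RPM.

N₂ ≈ 29870 RPM

r = 22.6 / 2 = 11.3 cm
Current RCF = 1.118 × 10⁻⁵ × 11.3 × (20000)² = 1.118 × 10⁻⁵ × 11.3 × 400,000,000 ≈ 50,533.6 × g
Target RCF = 50,533.6 + 62,200 = 112,733.6 × g
N² = 112,733.6 / (12.6334 × 10⁻⁵) = 892,345,687
N ≈ √892,345,687 ≈ 29,872.2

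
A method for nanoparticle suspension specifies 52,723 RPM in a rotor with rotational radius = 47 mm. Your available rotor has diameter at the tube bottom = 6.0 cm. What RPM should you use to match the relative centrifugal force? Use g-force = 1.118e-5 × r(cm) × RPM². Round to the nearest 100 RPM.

≈ 66000 RPM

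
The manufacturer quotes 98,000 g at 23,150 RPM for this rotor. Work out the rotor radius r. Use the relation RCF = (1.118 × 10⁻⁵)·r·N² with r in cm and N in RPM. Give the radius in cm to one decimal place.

98000 = 1.118 × 10⁻⁵ × r × (23150)²
r = 98000 / (1.118 × 10⁻⁵ × 535,922,500) = 98000 / 5991.614 ≈ 16.356 cm

r ≈ 16.4 cm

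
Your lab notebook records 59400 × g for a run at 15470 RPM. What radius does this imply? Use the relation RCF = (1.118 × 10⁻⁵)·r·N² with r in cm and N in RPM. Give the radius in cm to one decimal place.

59400 = 1.118 × 10⁻⁵ × r × (15470)²
r = 59400 / (1.118 × 10⁻⁵ × 239,320,900) = 59400 / 2675.608 ≈ 22.201 cm

≈ 22.2 cm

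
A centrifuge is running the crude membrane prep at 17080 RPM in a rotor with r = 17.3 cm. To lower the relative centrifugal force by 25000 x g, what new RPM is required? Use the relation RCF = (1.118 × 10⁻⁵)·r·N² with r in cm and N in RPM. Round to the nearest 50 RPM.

12750 RPM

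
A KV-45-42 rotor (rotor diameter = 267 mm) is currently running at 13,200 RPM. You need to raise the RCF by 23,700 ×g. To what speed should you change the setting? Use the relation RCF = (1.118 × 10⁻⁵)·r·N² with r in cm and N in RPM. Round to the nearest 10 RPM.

r = 267 mm / 2 = 133.5 mm = 13.35 cm
Current RCF = 1.118 × 10⁻⁵ × 13.35 × (13200)² = 1.118 × 10⁻⁵ × 13.35 × 174,240,000 ≈ 26,005.8 × g
Target RCF = 26,005.8 + 23,700 = 49,705.8 × g
N² = 49,705.8 / (14.9253 × 10⁻⁵) = 333,030,492
N ≈ √333,030,492 ≈ 18,249.1

N₂ ≈ 18250 RPM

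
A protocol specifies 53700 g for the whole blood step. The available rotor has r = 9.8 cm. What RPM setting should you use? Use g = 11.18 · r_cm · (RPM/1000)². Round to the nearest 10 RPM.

N ≈ 22140 RPM

53,700 = 11.18 × 9.8 × (N/1000)²
(N/1000)² = 53,700 / 109.564 = 490.1245
N = 1000 × √490.1245 ≈ 22,138.8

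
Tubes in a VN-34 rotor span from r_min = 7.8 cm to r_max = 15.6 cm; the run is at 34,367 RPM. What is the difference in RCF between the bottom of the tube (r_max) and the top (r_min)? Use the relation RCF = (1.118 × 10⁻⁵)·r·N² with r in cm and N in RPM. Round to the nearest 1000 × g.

≈ 103000 ×g

RCF_max = 1.118 × 10⁻⁵ × 15.6 × (34367)² = 1.118 × 10⁻⁵ × 15.6 × 1,181,090,689 ≈ 205,991.7 × g
RCF_min = 1.118 × 10⁻⁵ × 7.8 × (34367)² = 1.118 × 10⁻⁵ × 7.8 × 1,181,090,689 ≈ 102,995.8 × g
ΔRCF = 205,991.7 − 102,995.8 = 102,995.9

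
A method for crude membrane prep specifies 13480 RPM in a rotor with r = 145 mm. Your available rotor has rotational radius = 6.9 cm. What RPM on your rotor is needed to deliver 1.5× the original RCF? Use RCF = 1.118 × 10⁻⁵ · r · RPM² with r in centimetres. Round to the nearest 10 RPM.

23930 RPM

Original rotor: r = 145 mm = 14.5 cm
RCF_original = 1.118 × 10⁻⁵ × 14.5 × (13480)² = 1.118 × 10⁻⁵ × 14.5 × 181,710,400 ≈ 29,457.1 × g
Target RCF = 1.5 × 29,457.1 ≈ 44,185.6 × g
44,185.6 = 1.118 × 10⁻⁵ × 6.9 × N²
N² = 44,185.6 / (7.7142 × 10⁻⁵) = 572,782,661
N ≈ √572,782,661 ≈ 23,932.9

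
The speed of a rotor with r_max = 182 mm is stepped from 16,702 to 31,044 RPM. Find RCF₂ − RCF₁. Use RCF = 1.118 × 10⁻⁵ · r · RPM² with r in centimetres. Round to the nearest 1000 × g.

r = 182 mm = 18.2 cm
RCF₁ = 1.118 × 10⁻⁵ × 18.2 × (16702)² = 1.118 × 10⁻⁵ × 18.2 × 278,956,804 ≈ 56,761 × g
RCF₂ = 1.118 × 10⁻⁵ × 18.2 × (31044)² = 1.118 × 10⁻⁵ × 18.2 × 963,729,936 ≈ 196,095.9 × g
Increase = 196,095.9 − 56,761 = 139,334.9

≈ 139000 x g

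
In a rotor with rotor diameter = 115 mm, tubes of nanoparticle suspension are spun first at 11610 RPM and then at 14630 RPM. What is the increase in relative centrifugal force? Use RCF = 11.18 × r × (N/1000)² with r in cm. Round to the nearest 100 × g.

≈ 5100 ×g

r = 115 mm / 2 = 57.5 mm = 5.75 cm
RCF₁ = 11.18 × 5.75 × (11.61)² = 11.18 × 5.75 × 134.7921 ≈ 8,665.1 × g
RCF₂ = 11.18 × 5.75 × (14.63)² = 11.18 × 5.75 × 214.0369 ≈ 13,759.4 × g
Increase = 13,759.4 − 8,665.1 = 5,094.3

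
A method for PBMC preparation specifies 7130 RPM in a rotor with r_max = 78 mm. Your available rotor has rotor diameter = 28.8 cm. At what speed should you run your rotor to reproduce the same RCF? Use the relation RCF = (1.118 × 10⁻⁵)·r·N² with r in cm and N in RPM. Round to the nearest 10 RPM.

5250 RPM

Original rotor: r = 78 mm = 7.8 cm
RCF = 1.118 × 10⁻⁵ × r × N²
RCF_original = 1.118 × 10⁻⁵ × 7.8 × (7130)² = 1.118 × 10⁻⁵ × 7.8 × 50,836,900 ≈ 4,433.2 × g
Your rotor: r = 28.8 / 2 = 14.4 cm
4,433.2 = 1.118 × 10⁻⁵ × 14.4 × N²
N² = 4,433.2 / (16.0992 × 10⁻⁵) = 27,536,772
N ≈ √27,536,772 ≈ 5,247.5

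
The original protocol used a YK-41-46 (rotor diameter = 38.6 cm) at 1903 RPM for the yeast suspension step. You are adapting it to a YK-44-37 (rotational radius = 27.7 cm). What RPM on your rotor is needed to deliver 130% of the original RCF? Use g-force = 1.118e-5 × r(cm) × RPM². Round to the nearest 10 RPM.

≈ 1810 RPM

Original rotor: r = 38.6 / 2 = 19.3 cm
RCF_original = 1.118 × 10⁻⁵ × 19.3 × (1903)² = 1.118 × 10⁻⁵ × 19.3 × 3,621,409 ≈ 781.4 × g
Target RCF = 1.3 × 781.4 ≈ 1,015.8 × g
1,015.8 = 1.118 × 10⁻⁵ × 27.7 × N²
N² = 1,015.8 / (30.9686 × 10⁻⁵) = 3,280,097
N ≈ √3,280,097 ≈ 1,811.1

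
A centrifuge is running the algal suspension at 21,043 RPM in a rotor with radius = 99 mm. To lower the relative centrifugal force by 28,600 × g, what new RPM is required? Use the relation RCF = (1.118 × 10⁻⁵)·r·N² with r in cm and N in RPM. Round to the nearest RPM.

N₂ ≈ 13580 RPM

r = 99 mm = 9.9 cm
Current RCF = 1.118 × 10⁻⁵ × 9.9 × (21043)² = 1.118 × 10⁻⁵ × 9.9 × 442,807,849 ≈ 49,010.9 × g
Target RCF = 49,010.9 − 28,600 = 20,410.9 × g
N² = 20,410.9 / (11.0682 × 10⁻⁵) = 184,410,293
N ≈ √184,410,293 ≈ 13,579.8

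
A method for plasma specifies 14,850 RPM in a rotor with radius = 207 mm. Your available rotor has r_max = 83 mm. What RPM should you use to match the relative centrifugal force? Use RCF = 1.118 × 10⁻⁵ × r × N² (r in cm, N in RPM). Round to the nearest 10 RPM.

≈ 23450 RPM

Original rotor: r = 207 mm = 20.7 cm
RCF_original = 1.118 × 10⁻⁵ × 20.7 × (14850)² = 1.118 × 10⁻⁵ × 20.7 × 220,522,500 ≈ 51,034.6 × g
Your rotor: r = 83 mm = 8.3 cm
51,034.6 = 1.118 × 10⁻⁵ × 8.3 × N²
N² = 51,034.6 / (9.2794 × 10⁻⁵) = 549,977,369
N ≈ √549,977,369 ≈ 23,451.6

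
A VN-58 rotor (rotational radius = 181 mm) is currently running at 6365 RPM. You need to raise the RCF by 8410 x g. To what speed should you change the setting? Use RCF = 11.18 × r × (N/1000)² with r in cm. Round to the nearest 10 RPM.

N₂ ≈ 9060 RPM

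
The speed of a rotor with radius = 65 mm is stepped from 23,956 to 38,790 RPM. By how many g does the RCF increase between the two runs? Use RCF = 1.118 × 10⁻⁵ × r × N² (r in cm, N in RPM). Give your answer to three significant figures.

r = 65 mm = 6.5 cm
RCF₁ = 1.118 × 10⁻⁵ × 6.5 × (23956)² = 1.118 × 10⁻⁵ × 6.5 × 573,889,936 ≈ 41,704.6 × g
RCF₂ = 1.118 × 10⁻⁵ × 6.5 × (38790)² = 1.118 × 10⁻⁵ × 6.5 × 1,504,664,100 ≈ 109,343.9 × g
Increase = 109,343.9 − 41,704.6 = 67,639.3

67600 g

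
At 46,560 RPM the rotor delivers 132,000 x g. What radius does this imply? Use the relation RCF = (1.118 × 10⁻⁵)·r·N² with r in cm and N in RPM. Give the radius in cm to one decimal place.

132000 = 1.118 × 10⁻⁵ × r × (46560)²
r = 132000 / (1.118 × 10⁻⁵ × 2,167,833,600) = 132000 / 24236.38 ≈ 5.446 cm

≈ 5.4 cm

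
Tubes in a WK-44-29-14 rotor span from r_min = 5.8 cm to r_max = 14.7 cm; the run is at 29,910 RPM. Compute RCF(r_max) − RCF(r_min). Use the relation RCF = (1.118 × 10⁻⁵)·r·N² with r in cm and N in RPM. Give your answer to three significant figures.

89000 x g

RCF_max = 1.118 × 10⁻⁵ × 14.7 × (29910)² = 1.118 × 10⁻⁵ × 14.7 × 894,608,100 ≈ 147,025.3 × g
RCF_min = 1.118 × 10⁻⁵ × 5.8 × (29910)² = 1.118 × 10⁻⁵ × 5.8 × 894,608,100 ≈ 58,010 × g
ΔRCF = 147,025.3 − 58,010 = 89,015.3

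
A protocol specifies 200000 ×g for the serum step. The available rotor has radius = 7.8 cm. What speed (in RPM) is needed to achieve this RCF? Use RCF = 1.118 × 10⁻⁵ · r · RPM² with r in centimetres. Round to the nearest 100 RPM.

N ≈ 47900 RPM

RCF = 1.118 × 10⁻⁵ × r × N²
200,000 = 1.118 × 10⁻⁵ × 7.8 × N²
N² = 200,000 / (8.7204 × 10⁻⁵) = 2,293,472,776
N ≈ √2,293,472,776 ≈ 47,890.2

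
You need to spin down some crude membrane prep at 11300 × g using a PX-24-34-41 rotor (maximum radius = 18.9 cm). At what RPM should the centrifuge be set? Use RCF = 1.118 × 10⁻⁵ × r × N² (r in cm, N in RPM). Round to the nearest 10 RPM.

7310 RPM

11,300 = 1.118 × 10⁻⁵ × 18.9 × N²
N² = 11,300 / (21.1302 × 10⁻⁵) = 53,477,960
N ≈ √53,477,960 ≈ 7,312.9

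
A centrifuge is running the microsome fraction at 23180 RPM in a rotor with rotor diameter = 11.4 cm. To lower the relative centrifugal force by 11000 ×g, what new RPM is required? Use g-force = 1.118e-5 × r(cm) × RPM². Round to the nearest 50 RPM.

r = 11.4 / 2 = 5.7 cm
Current RCF = 1.118 × 10⁻⁵ × 5.7 × (23180)² = 1.118 × 10⁻⁵ × 5.7 × 537,312,400 ≈ 34,240.8 × g
Target RCF = 34,240.8 − 11,000 = 23,240.8 × g
N² = 23,240.8 / (6.3726 × 10⁻⁵) = 364,698,867
N ≈ √364,698,867 ≈ 19,097.1

≈ 19100 RPM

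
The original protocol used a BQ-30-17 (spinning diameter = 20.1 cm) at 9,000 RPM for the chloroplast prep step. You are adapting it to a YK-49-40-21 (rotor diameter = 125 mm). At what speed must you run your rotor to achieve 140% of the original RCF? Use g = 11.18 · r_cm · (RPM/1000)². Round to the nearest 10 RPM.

≈ 13500 RPM

Original rotor: r = 20.1 / 2 = 10.05 cm
RCF_original = 11.18 × 10.05 × (9)² = 11.18 × 10.05 × 81 ≈ 9,101.1 × g
Target RCF = 1.4 × 9,101.1 ≈ 12,741.5 × g
Your rotor: r = 125 mm / 2 = 62.5 mm = 6.25 cm
12,741.5 = 11.18 × 6.25 × (N/1000)²
(N/1000)² = 12,741.5 / 69.875 = 182.347
N = 1000 × √182.347 ≈ 13,503.6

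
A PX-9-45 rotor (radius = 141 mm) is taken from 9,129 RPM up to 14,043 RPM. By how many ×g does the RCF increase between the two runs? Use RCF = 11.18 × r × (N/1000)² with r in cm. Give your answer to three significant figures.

r = 141 mm = 14.1 cm
RCF₁ = 11.18 × 14.1 × (9.129)² = 11.18 × 14.1 × 83.338641 ≈ 13,137.3 × g
RCF₂ = 11.18 × 14.1 × (14.043)² = 11.18 × 14.1 × 197.205849 ≈ 31,087.1 × g
Increase = 31,087.1 − 13,137.3 = 17,949.8

17900 ×g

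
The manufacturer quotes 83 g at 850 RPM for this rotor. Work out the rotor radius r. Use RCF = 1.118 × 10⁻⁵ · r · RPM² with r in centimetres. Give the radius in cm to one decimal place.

RCF = 1.118 × 10⁻⁵ × r × N²
83 = 1.118 × 10⁻⁵ × r × (850)²
r = 83 / (1.118 × 10⁻⁵ × 722,500) = 83 / 8.07755 ≈ 10.275 cm

r ≈ 10.3 cm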